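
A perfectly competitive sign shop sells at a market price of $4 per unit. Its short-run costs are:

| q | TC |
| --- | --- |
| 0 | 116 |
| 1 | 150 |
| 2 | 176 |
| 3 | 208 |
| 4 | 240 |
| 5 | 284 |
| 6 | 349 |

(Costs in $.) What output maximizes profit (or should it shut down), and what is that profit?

q = 0 (shut down); profit = -$116

Tabulate TR − TC: q=0: -116; q=1: -146; q=2: -168; q=3: -196; q=4: -224; q=5: -264; q=6: -325.
Profit is highest at q = 0. Equivalently, the lowest AVC in the table is 60/2 ≈ $30 at q = 2, and P = $4 falls below it — price never covers variable cost, so the firm shuts down and loses only its fixed cost.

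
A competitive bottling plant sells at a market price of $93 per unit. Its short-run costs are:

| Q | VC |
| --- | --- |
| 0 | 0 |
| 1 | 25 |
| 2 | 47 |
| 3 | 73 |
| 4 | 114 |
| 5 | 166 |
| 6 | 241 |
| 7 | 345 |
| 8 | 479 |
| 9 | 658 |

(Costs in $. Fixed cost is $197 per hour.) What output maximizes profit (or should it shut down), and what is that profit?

Tabulate TR − TC: Q=0: -197; Q=1: -129; Q=2: -58; Q=3: 9; Q=4: 61; Q=5: 102; Q=6: 120; Q=7: 109; Q=8: 68; Q=9: -18.
Profit is maximized at Q = 6. AVC there is 241/6 = $40.17 ≤ P, so producing beats shutting down (which would give -$197).

Q = 6; profit = $120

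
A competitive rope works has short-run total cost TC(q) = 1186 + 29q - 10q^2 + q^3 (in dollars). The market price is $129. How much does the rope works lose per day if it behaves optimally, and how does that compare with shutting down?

Profit = -$186 at q = 10

AVC = 29 - 10q + q^2 has its minimum $4 at q = 5; price $129 clears that bar, so the firm operates.
With MC = 29 - 20q + 3q^2, P = MC on the upward-sloping part at q* = 10.
TR = 129·10 = 1290. TC = 1186 + 290 = 1476. Profit = 1290 − 1476 = -$186.
Shutting down would mean losing the fixed cost of $1186, so operating at a loss of $186 is better by $1000.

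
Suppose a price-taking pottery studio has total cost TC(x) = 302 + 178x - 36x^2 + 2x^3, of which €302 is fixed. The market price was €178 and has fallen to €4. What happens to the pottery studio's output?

Output falls from 12 to 0 (the firm shuts down)

MC = 178 - 72x + 6x^2; the shutdown threshold is min AVC = €16 (at x = 9).
With P = €178 above the shutdown price, P = MC gives x = 12.
At P = €4 < min AVC = €16, price no longer covers variable cost at any output, so the firm shuts down: x = 0.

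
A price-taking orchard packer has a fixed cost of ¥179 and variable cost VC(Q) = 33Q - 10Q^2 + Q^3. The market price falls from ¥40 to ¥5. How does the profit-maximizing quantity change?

Output falls from 7 to 0 (the firm shuts down)

MC = 33 - 20Q + 3Q^2; the shutdown threshold is min AVC = ¥8 (at Q = 5).
At P = ¥40 ≥ min AVC, set P = MC on the rising branch: Q = 7.
At P = ¥5 < min AVC = ¥8, price no longer covers variable cost at any output, so the firm shuts down: Q = 0.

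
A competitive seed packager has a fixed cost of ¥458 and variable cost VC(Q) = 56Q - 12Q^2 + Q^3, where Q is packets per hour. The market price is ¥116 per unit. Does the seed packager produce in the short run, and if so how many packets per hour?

From TC, MC = TC'(Q) = 56 - 24Q + 3Q^2 and AVC = VC/Q = 56 - 12Q + Q^2.
The AVC parabola has its vertex at Q = 12/2 = 6, where AVC = 56 - 12·6 + 6^2 = ¥20.
Because ¥116 ≥ ¥20, revenue can cover variable cost; the firm operates.
Solving P = MC: -60 - 24Q + 3Q^2 = 0 ⇒ Q = -2 or 10. On the upward-sloping branch, Q* = 10.
Check: AVC at Q = 10 is ¥36 ≤ P, so revenue covers variable cost.
Profit = P·Q − TC = 116·10 − 818 = ¥342.

Produce at Q = 10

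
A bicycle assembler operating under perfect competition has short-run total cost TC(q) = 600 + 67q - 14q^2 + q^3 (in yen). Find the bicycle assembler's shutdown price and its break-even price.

Shutdown price = ¥18; break-even price = ¥87

AVC = 67 - 14q + q^2; minimized at q = 7, giving min AVC = ¥18. That is the shutdown price.
ATC = 600/q + 67 - 14q + q^2. Setting dATC/dq = −600/q^2 − 14 + 2q = 0 gives q = 10 (since 2·10^3 − 14·10^2 = 600).
min ATC = 600/10 + 67 − 14·10 + 10^2 = ¥87. That is the break-even price.
Between these two prices the firm operates at a loss; above ¥87 it earns a profit.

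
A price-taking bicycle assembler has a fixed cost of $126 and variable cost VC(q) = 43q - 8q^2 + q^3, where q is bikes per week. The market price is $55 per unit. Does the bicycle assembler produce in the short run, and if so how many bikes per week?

Produce at q = 6

Variable cost is VC = 43q - 8q^2 + q^3, so AVC = VC/q = 43 - 8q + q^2 and MC = dTC/dq = 43 - 16q + 3q^2.
AVC hits its minimum where MC = AVC, at q = 4, giving min AVC = 43 - 8·4 + 4^2 = $27.
Since P = $55 ≥ min AVC = $27, price covers variable cost and the firm should produce.
Solving P = MC: -12 - 16q + 3q^2 = 0 ⇒ q = -2/3 or 6. On the upward-sloping branch, q* = 6.
Check: AVC at q = 6 is $31 ≤ P, so revenue covers variable cost.
Profit = P·q − TC = 55·6 − 312 = $18.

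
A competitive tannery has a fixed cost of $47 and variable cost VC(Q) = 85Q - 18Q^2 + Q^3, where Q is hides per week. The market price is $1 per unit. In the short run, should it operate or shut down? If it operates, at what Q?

From TC, MC = TC'(Q) = 85 - 36Q + 3Q^2 and AVC = VC/Q = 85 - 18Q + Q^2.
AVC is minimized where dAVC/dQ = -18 + 2Q = 0, at Q = 9; min AVC = 85 - 18·9 + 9^2 = $4.
With P < min AVC ($1 < $4), every unit sold adds to the loss.
Best response: produce nothing and absorb the $47 fixed cost.

Shut down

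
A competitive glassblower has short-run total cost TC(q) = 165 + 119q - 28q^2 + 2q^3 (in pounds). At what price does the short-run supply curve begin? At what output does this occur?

The shutdown price is the minimum of AVC. VC = 119q - 28q^2 + 2q^3, so AVC = 119 - 28q + 2q^2.
dAVC/dq = -28 + 4q = 0 gives q = 7. min AVC = 119 - 28·7 + 2·7^2 = 21.
For P < £21 the firm produces nothing.

£21 per unit, at q = 7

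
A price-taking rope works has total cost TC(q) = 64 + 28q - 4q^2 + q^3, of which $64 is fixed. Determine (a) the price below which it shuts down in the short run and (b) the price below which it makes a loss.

Shutdown price = $24; break-even price = $44

Shutdown price = min AVC. AVC = 28 - 4q + q^2, with vertex at q = 2 and minimum $24.
ATC = 64/q + 28 - 4q + q^2. Setting dATC/dq = −64/q^2 − 4 + 2q = 0 gives q = 4 (since 2·4^3 − 4·4^2 = 64).
min ATC = 64/4 + 28 − 4·4 + 4^2 = $44. That is the break-even price.
Between these two prices the firm operates at a loss; above $44 it earns a profit.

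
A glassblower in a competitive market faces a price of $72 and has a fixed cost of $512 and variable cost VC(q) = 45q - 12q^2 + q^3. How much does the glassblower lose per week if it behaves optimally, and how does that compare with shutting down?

Profit = -$26 at q = 9

AVC = 45 - 12q + q^2 has its minimum $9 at q = 6; price $72 clears that bar, so the firm operates.
With MC = 45 - 24q + 3q^2, P = MC on the upward-sloping part at q* = 9.
TR = 72·9 = 648. TC = 512 + 162 = 674. Profit = 648 − 674 = -$26.
That loss of $26 beats the $512 the firm would lose by shutting down; producing recovers $486 of fixed cost.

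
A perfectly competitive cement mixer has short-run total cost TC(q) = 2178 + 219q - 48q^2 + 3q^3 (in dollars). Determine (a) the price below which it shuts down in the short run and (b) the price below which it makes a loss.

AVC = 219 - 48q + 3q^2; minimized at q = 8, giving min AVC = $27. That is the shutdown price.
ATC = 2178/q + 219 - 48q + 3q^2. Setting dATC/dq = −2178/q^2 − 48 + 6q = 0 gives q = 11 (since 6·11^3 − 48·11^2 = 2178).
min ATC = 2178/11 + 219 − 48·11 + 3·11^2 = $252. That is the break-even price.
Between these two prices the firm operates at a loss; above $252 it earns a profit.

Shutdown price = $27; break-even price = $252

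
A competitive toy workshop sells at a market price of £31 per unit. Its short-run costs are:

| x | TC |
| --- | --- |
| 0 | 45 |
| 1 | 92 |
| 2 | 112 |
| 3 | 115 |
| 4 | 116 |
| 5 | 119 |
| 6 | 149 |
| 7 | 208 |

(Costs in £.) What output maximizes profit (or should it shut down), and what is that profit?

Compute π = P·x − TC at each output: x=0: -45; x=1: -61; x=2: -50; x=3: -22; x=4: 8; x=5: 36; x=6: 37; x=7: 9.
Profit is maximized at x = 6. AVC there is 104/6 = £17.33 ≤ P, so producing beats shutting down (which would give -£45).

x = 6; profit = £37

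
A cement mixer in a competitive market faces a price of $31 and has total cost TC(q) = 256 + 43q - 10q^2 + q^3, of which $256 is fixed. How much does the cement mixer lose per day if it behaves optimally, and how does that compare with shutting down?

AVC = 43 - 10q + q^2 has its minimum $18 at q = 5; price $31 clears that bar, so the firm operates.
With MC = 43 - 20q + 3q^2, P = MC on the upward-sloping part at q* = 6.
TR = 31·6 = 186. TC = 256 + 114 = 370. Profit = 186 − 370 = -$184.
Shutting down would mean losing the fixed cost of $256, so operating at a loss of $184 is better by $72.

Profit = -$184 at q = 6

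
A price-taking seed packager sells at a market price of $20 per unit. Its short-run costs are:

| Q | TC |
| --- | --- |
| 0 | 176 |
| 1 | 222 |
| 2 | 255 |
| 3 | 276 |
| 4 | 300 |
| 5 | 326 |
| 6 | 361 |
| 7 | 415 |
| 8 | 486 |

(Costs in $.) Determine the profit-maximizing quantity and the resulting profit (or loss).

Q = 0 (shut down); profit = -$176

Profit at each row (π = 20Q − TC): Q=0: -176; Q=1: -202; Q=2: -215; Q=3: -216; Q=4: -220; Q=5: -226; Q=6: -241; Q=7: -275; Q=8: -326.
Profit is highest at Q = 0. Equivalently, the lowest AVC in the table is 150/5 ≈ $30 at Q = 5, and P = $20 falls below it — price never covers variable cost, so the firm shuts down and loses only its fixed cost.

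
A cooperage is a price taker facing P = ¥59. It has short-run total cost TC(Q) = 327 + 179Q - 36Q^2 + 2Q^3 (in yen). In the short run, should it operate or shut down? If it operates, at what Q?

Strip out fixed cost: VC = 179Q - 36Q^2 + 2Q^3. Then AVC = 179 - 36Q + 2Q^2 and MC = 179 - 72Q + 6Q^2.
The AVC parabola has its vertex at Q = 36/4 = 9, where AVC = 179 - 36·9 + 2·9^2 = ¥17.
Since P = ¥59 ≥ min AVC = ¥17, price covers variable cost and the firm should produce.
Set P = MC: 59 = 179 - 72Q + 6Q^2 → 120 - 72Q + 6Q^2 = 0. The roots are Q = 2 and Q = 10; the profit-maximizing output is on the rising part of MC, so Q* = 10.
Check: AVC at Q = 10 is ¥19 ≤ P, so revenue covers variable cost.
Profit = P·Q − TC = 59·10 − 517 = ¥73.

Produce at Q = 10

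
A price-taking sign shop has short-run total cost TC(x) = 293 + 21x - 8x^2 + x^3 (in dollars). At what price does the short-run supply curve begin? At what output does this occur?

$5 per unit, at x = 4

Short-run supply begins at min AVC. From VC = 21x - 8x^2 + x^3, AVC = 21 - 8x + x^2.
At the minimum of AVC, MC = AVC. MC = 21 - 16x + 3x^2; setting MC = AVC gives 2x^2 - 8x = 0, so x = 4. min AVC = 5.
The firm shuts down for any P below $5.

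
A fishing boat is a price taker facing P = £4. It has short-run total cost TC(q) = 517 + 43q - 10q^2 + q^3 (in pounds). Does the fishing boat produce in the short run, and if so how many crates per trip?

Shut down

Strip out fixed cost: VC = 43q - 10q^2 + q^3. Then AVC = 43 - 10q + q^2 and MC = 43 - 20q + 3q^2.
AVC hits its minimum where MC = AVC, at q = 5, giving min AVC = 43 - 10·5 + 5^2 = £18.
P = £4 lies below min AVC = £18; no output level covers variable cost.
Best response: produce nothing and absorb the £517 fixed cost.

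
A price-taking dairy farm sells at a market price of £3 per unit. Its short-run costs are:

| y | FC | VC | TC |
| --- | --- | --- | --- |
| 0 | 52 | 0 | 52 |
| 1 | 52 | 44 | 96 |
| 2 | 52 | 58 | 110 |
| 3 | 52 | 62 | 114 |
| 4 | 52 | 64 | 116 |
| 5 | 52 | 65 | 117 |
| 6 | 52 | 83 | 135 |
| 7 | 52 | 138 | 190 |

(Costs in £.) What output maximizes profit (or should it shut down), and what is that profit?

y = 0 (shut down); profit = -£52

Tabulate TR − TC: y=0: -52; y=1: -93; y=2: -104; y=3: -105; y=4: -104; y=5: -102; y=6: -117; y=7: -169.
Profit is highest at y = 0. Equivalently, the lowest AVC in the table is 65/5 ≈ £13 at y = 5, and P = £3 falls below it — price never covers variable cost, so the firm shuts down and loses only its fixed cost.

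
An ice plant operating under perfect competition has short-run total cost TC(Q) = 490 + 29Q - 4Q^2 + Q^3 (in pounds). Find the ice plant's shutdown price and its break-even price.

AVC = 29 - 4Q + Q^2; minimized at Q = 2, giving min AVC = £25. That is the shutdown price.
ATC = 490/Q + 29 - 4Q + Q^2. Setting dATC/dQ = −490/Q^2 − 4 + 2Q = 0 gives Q = 7 (since 2·7^3 − 4·7^2 = 490).
min ATC = 490/7 + 29 − 4·7 + 7^2 = £120. That is the break-even price.
For £25 ≤ P < £120 the firm produces at a loss; below £25 it shuts down.

Shutdown price = £25; break-even price = £120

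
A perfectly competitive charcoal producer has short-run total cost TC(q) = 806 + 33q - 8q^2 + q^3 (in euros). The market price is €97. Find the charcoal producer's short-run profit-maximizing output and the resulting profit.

AVC = 33 - 8q + q^2 has its minimum €17 at q = 4; price €97 clears that bar, so the firm operates.
MC = 33 - 16q + 3q^2. Setting P = MC and taking the root on the rising branch gives q* = 8.
TR = 97·8 = 776. TC = 806 + 264 = 1070. Profit = 776 − 1070 = -€294.
By producing, the firm covers all variable cost plus €512 of fixed cost; shutting down would lose the full €806.

Profit = -€294 at q = 8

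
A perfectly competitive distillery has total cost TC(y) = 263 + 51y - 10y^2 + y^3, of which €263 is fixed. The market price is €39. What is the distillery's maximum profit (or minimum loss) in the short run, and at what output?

AVC = 51 - 10y + y^2; min AVC = €26 at y = 5. Since P = €39 ≥ min AVC, the firm produces.
MC = 51 - 20y + 3y^2. Setting P = MC and taking the root on the rising branch gives y* = 6.
TR = 39·6 = 234. TC = 263 + 162 = 425. Profit = 234 − 425 = -€191.
Shutting down would mean losing the fixed cost of €263, so operating at a loss of €191 is better by €72.

Profit = -€191 at y = 6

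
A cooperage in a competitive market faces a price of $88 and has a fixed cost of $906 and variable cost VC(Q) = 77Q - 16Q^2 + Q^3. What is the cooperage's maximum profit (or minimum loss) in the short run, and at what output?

AVC = 77 - 16Q + Q^2 has its minimum $13 at Q = 8; price $88 clears that bar, so the firm operates.
With MC = 77 - 32Q + 3Q^2, P = MC on the upward-sloping part at Q* = 11.
TR = 88·11 = 968. TC = 906 + 242 = 1148. Profit = 968 − 1148 = -$180.
That loss of $180 beats the $906 the firm would lose by shutting down; producing recovers $726 of fixed cost.

Profit = -$180 at Q = 11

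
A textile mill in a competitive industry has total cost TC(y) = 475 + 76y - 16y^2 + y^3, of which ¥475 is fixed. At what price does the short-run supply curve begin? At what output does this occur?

¥12 per unit, at y = 8

The shutdown price is the minimum of AVC. VC = 76y - 16y^2 + y^3, so AVC = 76 - 16y + y^2.
dAVC/dy = -16 + 2y = 0 gives y = 8. min AVC = 76 - 16·8 + 8^2 = 12.
So the shutdown price is ¥12.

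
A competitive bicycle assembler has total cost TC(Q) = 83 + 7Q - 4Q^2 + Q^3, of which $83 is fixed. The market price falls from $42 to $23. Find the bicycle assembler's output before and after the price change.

Output falls from 5 to 4

MC = 7 - 8Q + 3Q^2; the shutdown threshold is min AVC = $3 (at Q = 2).
With P = $42 above the shutdown price, P = MC gives Q = 5.
At P = $23 ≥ min AVC, set P = MC: Q = 4. The firm stays open but cuts output.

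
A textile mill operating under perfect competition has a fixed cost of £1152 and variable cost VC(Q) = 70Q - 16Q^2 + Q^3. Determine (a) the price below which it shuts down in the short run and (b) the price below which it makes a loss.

Shutdown price = £6; break-even price = £118

AVC = 70 - 16Q + Q^2; minimized at Q = 8, giving min AVC = £6. That is the shutdown price.
ATC = 1152/Q + 70 - 16Q + Q^2. Setting dATC/dQ = −1152/Q^2 − 16 + 2Q = 0 gives Q = 12 (since 2·12^3 − 16·12^2 = 1152).
min ATC = 1152/12 + 70 − 16·12 + 12^2 = £118. That is the break-even price.
Between these two prices the firm operates at a loss; above £118 it earns a profit.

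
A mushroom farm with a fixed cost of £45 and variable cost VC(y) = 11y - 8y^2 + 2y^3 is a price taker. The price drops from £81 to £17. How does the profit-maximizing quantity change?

Output falls from 5 to 3

AVC = 11 - 8y + 2y^2, minimized at y = 2 where min AVC = £3. MC = 11 - 16y + 6y^2.
With P = £81 above the shutdown price, P = MC gives y = 5.
At P = £17 ≥ min AVC, set P = MC: y = 3. The firm stays open but cuts output.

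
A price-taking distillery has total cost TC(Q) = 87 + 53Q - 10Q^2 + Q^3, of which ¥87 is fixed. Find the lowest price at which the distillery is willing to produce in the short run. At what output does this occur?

The shutdown price is the minimum of AVC. VC = 53Q - 10Q^2 + Q^3, so AVC = 53 - 10Q + Q^2.
dAVC/dQ = -10 + 2Q = 0 gives Q = 5. min AVC = 53 - 10·5 + 5^2 = 28.
So the shutdown price is ¥28.

¥28 per unit, at Q = 5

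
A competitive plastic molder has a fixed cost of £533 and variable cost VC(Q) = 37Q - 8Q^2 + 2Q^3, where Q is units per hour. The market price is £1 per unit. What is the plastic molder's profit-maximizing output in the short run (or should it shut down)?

Shut down

Variable cost is VC = 37Q - 8Q^2 + 2Q^3, so AVC = VC/Q = 37 - 8Q + 2Q^2 and MC = dTC/dQ = 37 - 16Q + 6Q^2.
AVC hits its minimum where MC = AVC, at Q = 2, giving min AVC = 37 - 8·2 + 2·2^2 = £29.
With P < min AVC (£1 < £29), every unit sold adds to the loss.
The firm minimizes its loss by shutting down and losing only its fixed cost of £533.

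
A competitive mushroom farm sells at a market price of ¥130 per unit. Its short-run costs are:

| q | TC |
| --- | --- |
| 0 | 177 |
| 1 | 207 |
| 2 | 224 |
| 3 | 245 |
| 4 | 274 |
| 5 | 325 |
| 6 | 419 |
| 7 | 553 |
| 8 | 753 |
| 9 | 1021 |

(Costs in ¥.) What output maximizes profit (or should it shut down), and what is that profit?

Profit at each row (π = 130q − TC): q=0: -177; q=1: -77; q=2: 36; q=3: 145; q=4: 246; q=5: 325; q=6: 361; q=7: 357; q=8: 287; q=9: 149.
Profit is maximized at q = 6. AVC there is 242/6 = ¥40.33 ≤ P, so producing beats shutting down (which would give -¥177).

q = 6; profit = ¥361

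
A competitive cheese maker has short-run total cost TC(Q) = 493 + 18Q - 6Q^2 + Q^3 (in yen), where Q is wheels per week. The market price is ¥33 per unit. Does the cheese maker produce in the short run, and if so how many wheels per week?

Produce at Q = 5

Strip out fixed cost: VC = 18Q - 6Q^2 + Q^3. Then AVC = 18 - 6Q + Q^2 and MC = 18 - 12Q + 3Q^2.
AVC is minimized where dAVC/dQ = -6 + 2Q = 0, at Q = 3; min AVC = 18 - 6·3 + 3^2 = ¥9.
Because ¥33 ≥ ¥9, revenue can cover variable cost; the firm operates.
Solving P = MC: -15 - 12Q + 3Q^2 = 0 ⇒ Q = -1 or 5. On the upward-sloping branch, Q* = 5.
Check: AVC at Q = 5 is ¥13 ≤ P, so revenue covers variable cost.
Profit = P·Q − TC = 33·5 − 558 = -¥393, a loss, but smaller than the ¥493 fixed cost the firm would lose by shutting down.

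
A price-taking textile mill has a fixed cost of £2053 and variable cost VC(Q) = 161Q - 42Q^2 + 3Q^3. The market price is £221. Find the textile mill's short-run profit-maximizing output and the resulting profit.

AVC = 161 - 42Q + 3Q^2 has its minimum £14 at Q = 7; price £221 clears that bar, so the firm operates.
With MC = 161 - 84Q + 9Q^2, P = MC on the upward-sloping part at Q* = 10.
TR = 221·10 = 2210. TC = 2053 + 410 = 2463. Profit = 2210 − 2463 = -£253.
By producing, the firm covers all variable cost plus £1800 of fixed cost; shutting down would lose the full £2053.

Profit = -£253 at Q = 10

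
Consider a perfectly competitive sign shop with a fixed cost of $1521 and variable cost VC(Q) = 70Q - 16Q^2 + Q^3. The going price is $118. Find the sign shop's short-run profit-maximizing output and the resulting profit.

Profit = -$369 at Q = 12

AVC = 70 - 16Q + Q^2 has its minimum $6 at Q = 8; price $118 clears that bar, so the firm operates.
MC = 70 - 32Q + 3Q^2. Setting P = MC and taking the root on the rising branch gives Q* = 12.
TR = 118·12 = 1416. TC = 1521 + 264 = 1785. Profit = 1416 − 1785 = -$369.
That loss of $369 beats the $1521 the firm would lose by shutting down; producing recovers $1152 of fixed cost.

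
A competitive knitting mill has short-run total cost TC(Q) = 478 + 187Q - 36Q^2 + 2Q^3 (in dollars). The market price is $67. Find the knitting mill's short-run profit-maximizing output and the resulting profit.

AVC = 187 - 36Q + 2Q^2; min AVC = $25 at Q = 9. Since P = $67 ≥ min AVC, the firm produces.
MC = 187 - 72Q + 6Q^2. Setting P = MC and taking the root on the rising branch gives Q* = 10.
TR = 67·10 = 670. TC = 478 + 270 = 748. Profit = 670 − 748 = -$78.
Shutting down would mean losing the fixed cost of $478, so operating at a loss of $78 is better by $400.

Profit = -$78 at Q = 10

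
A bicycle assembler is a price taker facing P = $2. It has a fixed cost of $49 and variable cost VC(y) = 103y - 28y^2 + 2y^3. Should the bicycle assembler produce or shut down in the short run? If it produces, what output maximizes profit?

Variable cost is VC = 103y - 28y^2 + 2y^3, so AVC = VC/y = 103 - 28y + 2y^2 and MC = dTC/dy = 103 - 56y + 6y^2.
The AVC parabola has its vertex at y = 28/4 = 7, where AVC = 103 - 28·7 + 2·7^2 = $5.
Since P = $2 < min AVC = $5, price fails to cover variable cost at any output.
Shutting down limits the loss to fixed cost, $49.

Shut down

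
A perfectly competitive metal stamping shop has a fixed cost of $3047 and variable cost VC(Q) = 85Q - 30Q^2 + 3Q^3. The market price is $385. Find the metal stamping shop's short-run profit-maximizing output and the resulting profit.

AVC = 85 - 30Q + 3Q^2 has its minimum $10 at Q = 5; price $385 clears that bar, so the firm operates.
With MC = 85 - 60Q + 9Q^2, P = MC on the upward-sloping part at Q* = 10.
TR = 385·10 = 3850. TC = 3047 + 850 = 3897. Profit = 3850 − 3897 = -$47.
That loss of $47 beats the $3047 the firm would lose by shutting down; producing recovers $3000 of fixed cost.

Profit = -$47 at Q = 10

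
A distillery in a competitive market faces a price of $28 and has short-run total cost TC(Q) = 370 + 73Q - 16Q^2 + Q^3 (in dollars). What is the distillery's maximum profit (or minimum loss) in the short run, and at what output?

AVC = 73 - 16Q + Q^2; min AVC = $9 at Q = 8. Since P = $28 ≥ min AVC, the firm produces.
With MC = 73 - 32Q + 3Q^2, P = MC on the upward-sloping part at Q* = 9.
TR = 28·9 = 252. TC = 370 + 90 = 460. Profit = 252 − 460 = -$208.
By producing, the firm covers all variable cost plus $162 of fixed cost; shutting down would lose the full $370.

Profit = -$208 at Q = 9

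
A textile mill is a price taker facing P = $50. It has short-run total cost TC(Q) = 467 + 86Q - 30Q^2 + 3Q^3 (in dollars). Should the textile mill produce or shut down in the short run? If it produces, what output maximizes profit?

Produce at Q = 6

From TC, MC = TC'(Q) = 86 - 60Q + 9Q^2 and AVC = VC/Q = 86 - 30Q + 3Q^2.
AVC hits its minimum where MC = AVC, at Q = 5, giving min AVC = 86 - 30·5 + 3·5^2 = $11.
P = $50 exceeds min AVC = $11, so the firm stays open.
Set P = MC: 50 = 86 - 60Q + 9Q^2 → 36 - 60Q + 9Q^2 = 0. The roots are Q = 2/3 and Q = 6; the profit-maximizing output is on the rising part of MC, so Q* = 6.
Check: AVC at Q = 6 is $14 ≤ P, so revenue covers variable cost.
Profit = P·Q − TC = 50·6 − 551 = -$251, a loss, but smaller than the $467 fixed cost the firm would lose by shutting down.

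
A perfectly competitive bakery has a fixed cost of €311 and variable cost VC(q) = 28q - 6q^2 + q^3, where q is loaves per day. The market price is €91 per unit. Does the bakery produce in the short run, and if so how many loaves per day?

Produce at q = 7

Variable cost is VC = 28q - 6q^2 + q^3, so AVC = VC/q = 28 - 6q + q^2 and MC = dTC/dq = 28 - 12q + 3q^2.
AVC is minimized where dAVC/dq = -6 + 2q = 0, at q = 3; min AVC = 28 - 6·3 + 3^2 = €19.
Because €91 ≥ €19, revenue can cover variable cost; the firm operates.
P = MC gives -63 - 12q + 3q^2 = 0, with roots -3 and 7. Take the larger (rising MC): q* = 7.
Check: AVC at q = 7 is €35 ≤ P, so revenue covers variable cost.
Profit = P·q − TC = 91·7 − 556 = €81.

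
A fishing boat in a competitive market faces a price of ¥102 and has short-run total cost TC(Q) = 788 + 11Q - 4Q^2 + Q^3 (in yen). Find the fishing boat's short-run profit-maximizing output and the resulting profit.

Profit = -¥298 at Q = 7

AVC = 11 - 4Q + Q^2; min AVC = ¥7 at Q = 2. Since P = ¥102 ≥ min AVC, the firm produces.
With MC = 11 - 8Q + 3Q^2, P = MC on the upward-sloping part at Q* = 7.
TR = 102·7 = 714. TC = 788 + 224 = 1012. Profit = 714 − 1012 = -¥298.
By producing, the firm covers all variable cost plus ¥490 of fixed cost; shutting down would lose the full ¥788.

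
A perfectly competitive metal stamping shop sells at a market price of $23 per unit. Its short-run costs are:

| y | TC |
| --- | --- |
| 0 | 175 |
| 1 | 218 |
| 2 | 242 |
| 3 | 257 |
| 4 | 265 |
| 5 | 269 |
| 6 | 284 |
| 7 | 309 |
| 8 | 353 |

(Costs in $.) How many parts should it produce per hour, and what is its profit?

y = 6; profit = -$146

Tabulate TR − TC: y=0: -175; y=1: -195; y=2: -196; y=3: -188; y=4: -173; y=5: -154; y=6: -146; y=7: -148; y=8: -169.
Profit is maximized at y = 6. AVC there is 109/6 = $18.17 ≤ P, so producing beats shutting down (which would give -$175).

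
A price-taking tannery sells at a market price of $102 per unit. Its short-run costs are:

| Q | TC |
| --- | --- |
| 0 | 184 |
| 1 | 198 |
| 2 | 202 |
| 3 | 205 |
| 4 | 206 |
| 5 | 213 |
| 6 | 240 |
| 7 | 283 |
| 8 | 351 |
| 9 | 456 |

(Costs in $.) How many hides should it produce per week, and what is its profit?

Q = 8; profit = $465

Compute π = P·Q − TC at each output: Q=0: -184; Q=1: -96; Q=2: 2; Q=3: 101; Q=4: 202; Q=5: 297; Q=6: 372; Q=7: 431; Q=8: 465; Q=9: 462.
Profit is maximized at Q = 8. AVC there is 167/8 = $20.88 ≤ P, so producing beats shutting down (which would give -$184).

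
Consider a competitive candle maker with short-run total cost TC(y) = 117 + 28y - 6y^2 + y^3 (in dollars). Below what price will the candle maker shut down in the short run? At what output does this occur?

The shutdown price is the minimum of AVC. VC = 28y - 6y^2 + y^3, so AVC = 28 - 6y + y^2.
dAVC/dy = -6 + 2y = 0 gives y = 3. min AVC = 28 - 6·3 + 3^2 = 19.
So the shutdown price is $19.

$19 per unit, at y = 3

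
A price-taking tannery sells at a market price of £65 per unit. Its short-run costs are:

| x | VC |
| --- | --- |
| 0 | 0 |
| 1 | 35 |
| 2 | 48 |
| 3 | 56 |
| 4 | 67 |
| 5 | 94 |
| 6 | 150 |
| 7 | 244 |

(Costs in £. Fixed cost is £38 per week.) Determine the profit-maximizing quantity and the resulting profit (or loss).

x = 6; profit = £202

Tabulate TR − TC: x=0: -38; x=1: -8; x=2: 44; x=3: 101; x=4: 155; x=5: 193; x=6: 202; x=7: 173.
Profit is maximized at x = 6. AVC there is 150/6 = £25 ≤ P, so producing beats shutting down (which would give -£38).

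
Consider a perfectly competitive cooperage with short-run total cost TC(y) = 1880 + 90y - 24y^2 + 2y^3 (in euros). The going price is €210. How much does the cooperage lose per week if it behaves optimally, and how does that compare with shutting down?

Profit = -€280 at y = 10

AVC = 90 - 24y + 2y^2 has its minimum €18 at y = 6; price €210 clears that bar, so the firm operates.
With MC = 90 - 48y + 6y^2, P = MC on the upward-sloping part at y* = 10.
TR = 210·10 = 2100. TC = 1880 + 500 = 2380. Profit = 2100 − 2380 = -€280.
Shutting down would mean losing the fixed cost of €1880, so operating at a loss of €280 is better by €1600.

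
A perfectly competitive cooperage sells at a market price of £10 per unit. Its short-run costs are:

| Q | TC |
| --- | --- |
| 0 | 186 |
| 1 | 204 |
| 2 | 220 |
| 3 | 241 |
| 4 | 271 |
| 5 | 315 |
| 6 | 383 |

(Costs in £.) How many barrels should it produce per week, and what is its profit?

Q = 0 (shut down); profit = -£186

Compute π = P·Q − TC at each output: Q=0: -186; Q=1: -194; Q=2: -200; Q=3: -211; Q=4: -231; Q=5: -265; Q=6: -323.
Profit is highest at Q = 0. Equivalently, the lowest AVC in the table is 34/2 ≈ £17 at Q = 2, and P = £10 falls below it — price never covers variable cost, so the firm shuts down and loses only its fixed cost.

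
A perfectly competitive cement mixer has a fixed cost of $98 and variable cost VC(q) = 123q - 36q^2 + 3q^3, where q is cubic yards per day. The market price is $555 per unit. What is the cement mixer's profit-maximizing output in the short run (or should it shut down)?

Variable cost is VC = 123q - 36q^2 + 3q^3, so AVC = VC/q = 123 - 36q + 3q^2 and MC = dTC/dq = 123 - 72q + 9q^2.
The AVC parabola has its vertex at q = 36/6 = 6, where AVC = 123 - 36·6 + 3·6^2 = $15.
P = $555 exceeds min AVC = $15, so the firm stays open.
P = MC gives -432 - 72q + 9q^2 = 0, with roots -4 and 12. Take the larger (rising MC): q* = 12.
Check: AVC at q = 12 is $123 ≤ P, so revenue covers variable cost.
Profit = P·q − TC = 555·12 − 1574 = $5086.

Produce at q = 12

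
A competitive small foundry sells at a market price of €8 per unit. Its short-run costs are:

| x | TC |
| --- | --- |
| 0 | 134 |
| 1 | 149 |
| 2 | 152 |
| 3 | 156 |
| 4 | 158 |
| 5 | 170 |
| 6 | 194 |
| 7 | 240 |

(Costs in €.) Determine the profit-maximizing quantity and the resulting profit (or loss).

Compute π = P·x − TC at each output: x=0: -134; x=1: -141; x=2: -136; x=3: -132; x=4: -126; x=5: -130; x=6: -146; x=7: -184.
Profit is maximized at x = 4. AVC there is 24/4 = €6 ≤ P, so producing beats shutting down (which would give -€134).

x = 4; profit = -€126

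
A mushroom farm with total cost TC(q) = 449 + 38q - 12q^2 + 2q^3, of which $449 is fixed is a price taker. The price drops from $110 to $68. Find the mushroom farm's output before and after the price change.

Output falls from 6 to 5

AVC = 38 - 12q + 2q^2, minimized at q = 3 where min AVC = $20. MC = 38 - 24q + 6q^2.
At P = $110 ≥ min AVC, set P = MC on the rising branch: q = 6.
At P = $68 ≥ min AVC, set P = MC: q = 5. The firm stays open but cuts output.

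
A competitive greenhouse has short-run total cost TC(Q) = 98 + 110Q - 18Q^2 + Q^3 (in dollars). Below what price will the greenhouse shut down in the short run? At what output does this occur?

The firm shuts down when price falls below the minimum of average variable cost. AVC = VC/Q = 110 - 18Q + Q^2.
dAVC/dQ = -18 + 2Q = 0 gives Q = 9. min AVC = 110 - 18·9 + 9^2 = 29.
The firm shuts down for any P below $29.

$29 per unit, at Q = 9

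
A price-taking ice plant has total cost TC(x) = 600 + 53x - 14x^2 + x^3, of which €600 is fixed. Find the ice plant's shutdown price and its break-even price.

Shutdown price = €4; break-even price = €73

AVC = 53 - 14x + x^2; minimized at x = 7, giving min AVC = €4. That is the shutdown price.
ATC = 600/x + 53 - 14x + x^2. Setting dATC/dx = −600/x^2 − 14 + 2x = 0 gives x = 10 (since 2·10^3 − 14·10^2 = 600).
min ATC = 600/10 + 53 − 14·10 + 10^2 = €73. That is the break-even price.
For €4 ≤ P < €73 the firm produces at a loss; below €4 it shuts down.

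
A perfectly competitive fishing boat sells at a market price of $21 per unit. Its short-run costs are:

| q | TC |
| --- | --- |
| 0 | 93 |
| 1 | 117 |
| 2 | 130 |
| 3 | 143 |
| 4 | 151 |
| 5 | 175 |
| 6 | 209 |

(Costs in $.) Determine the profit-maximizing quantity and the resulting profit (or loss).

q = 4; profit = -$67

Tabulate TR − TC: q=0: -93; q=1: -96; q=2: -88; q=3: -80; q=4: -67; q=5: -70; q=6: -83.
Profit is maximized at q = 4. AVC there is 58/4 = $14.50 ≤ P, so producing beats shutting down (which would give -$93).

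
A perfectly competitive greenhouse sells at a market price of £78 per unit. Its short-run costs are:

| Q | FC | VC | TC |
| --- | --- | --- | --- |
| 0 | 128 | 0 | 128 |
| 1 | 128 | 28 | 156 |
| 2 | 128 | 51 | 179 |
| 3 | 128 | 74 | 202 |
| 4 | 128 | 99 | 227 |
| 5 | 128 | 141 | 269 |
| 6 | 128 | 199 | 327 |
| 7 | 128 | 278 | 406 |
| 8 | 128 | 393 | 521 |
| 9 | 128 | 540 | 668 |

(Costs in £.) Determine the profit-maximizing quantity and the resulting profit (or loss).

Q = 6; profit = £141

Compute π = P·Q − TC at each output: Q=0: -128; Q=1: -78; Q=2: -23; Q=3: 32; Q=4: 85; Q=5: 121; Q=6: 141; Q=7: 140; Q=8: 103; Q=9: 34.
Profit is maximized at Q = 6. AVC there is 199/6 = £33.17 ≤ P, so producing beats shutting down (which would give -£128).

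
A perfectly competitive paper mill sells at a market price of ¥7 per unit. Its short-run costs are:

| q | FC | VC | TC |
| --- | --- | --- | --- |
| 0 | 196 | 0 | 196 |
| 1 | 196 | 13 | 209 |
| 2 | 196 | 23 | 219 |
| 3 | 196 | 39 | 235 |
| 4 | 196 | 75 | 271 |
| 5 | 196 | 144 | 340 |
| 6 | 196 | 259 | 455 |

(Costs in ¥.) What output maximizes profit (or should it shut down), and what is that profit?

q = 0 (shut down); profit = -¥196

Compute π = P·q − TC at each output: q=0: -196; q=1: -202; q=2: -205; q=3: -214; q=4: -243; q=5: -305; q=6: -413.
Profit is highest at q = 0. Equivalently, the lowest AVC in the table is 23/2 ≈ ¥11.50 at q = 2, and P = ¥7 falls below it — price never covers variable cost, so the firm shuts down and loses only its fixed cost.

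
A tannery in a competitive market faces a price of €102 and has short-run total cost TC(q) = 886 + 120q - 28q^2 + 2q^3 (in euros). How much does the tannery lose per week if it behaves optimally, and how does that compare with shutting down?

Profit = -€238 at q = 9

AVC = 120 - 28q + 2q^2 has its minimum €22 at q = 7; price €102 clears that bar, so the firm operates.
MC = 120 - 56q + 6q^2. Setting P = MC and taking the root on the rising branch gives q* = 9.
TR = 102·9 = 918. TC = 886 + 270 = 1156. Profit = 918 − 1156 = -€238.
Shutting down would mean losing the fixed cost of €886, so operating at a loss of €238 is better by €648.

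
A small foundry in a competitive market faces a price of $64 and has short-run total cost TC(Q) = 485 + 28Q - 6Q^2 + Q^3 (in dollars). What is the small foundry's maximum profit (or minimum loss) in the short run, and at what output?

Profit = -$269 at Q = 6

AVC = 28 - 6Q + Q^2; min AVC = $19 at Q = 3. Since P = $64 ≥ min AVC, the firm produces.
With MC = 28 - 12Q + 3Q^2, P = MC on the upward-sloping part at Q* = 6.
TR = 64·6 = 384. TC = 485 + 168 = 653. Profit = 384 − 653 = -$269.
That loss of $269 beats the $485 the firm would lose by shutting down; producing recovers $216 of fixed cost.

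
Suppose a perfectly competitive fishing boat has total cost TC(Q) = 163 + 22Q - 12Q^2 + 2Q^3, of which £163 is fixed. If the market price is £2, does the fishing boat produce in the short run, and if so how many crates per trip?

From TC, MC = TC'(Q) = 22 - 24Q + 6Q^2 and AVC = VC/Q = 22 - 12Q + 2Q^2.
The AVC parabola has its vertex at Q = 12/4 = 3, where AVC = 22 - 12·3 + 2·3^2 = £4.
P = £2 lies below min AVC = £4; no output level covers variable cost.
Best response: produce nothing and absorb the £163 fixed cost.

Shut down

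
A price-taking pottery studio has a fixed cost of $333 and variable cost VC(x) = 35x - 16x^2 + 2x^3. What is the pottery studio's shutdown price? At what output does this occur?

$3 per unit, at x = 4

Short-run supply begins at min AVC. From VC = 35x - 16x^2 + 2x^3, AVC = 35 - 16x + 2x^2.
At the minimum of AVC, MC = AVC. MC = 35 - 32x + 6x^2; setting MC = AVC gives 4x^2 - 16x = 0, so x = 4. min AVC = 3.
The firm shuts down for any P below $3.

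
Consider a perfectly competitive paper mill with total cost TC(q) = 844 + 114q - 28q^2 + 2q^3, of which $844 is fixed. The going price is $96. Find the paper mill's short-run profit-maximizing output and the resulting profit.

AVC = 114 - 28q + 2q^2 has its minimum $16 at q = 7; price $96 clears that bar, so the firm operates.
With MC = 114 - 56q + 6q^2, P = MC on the upward-sloping part at q* = 9.
TR = 96·9 = 864. TC = 844 + 216 = 1060. Profit = 864 − 1060 = -$196.
That loss of $196 beats the $844 the firm would lose by shutting down; producing recovers $648 of fixed cost.

Profit = -$196 at q = 9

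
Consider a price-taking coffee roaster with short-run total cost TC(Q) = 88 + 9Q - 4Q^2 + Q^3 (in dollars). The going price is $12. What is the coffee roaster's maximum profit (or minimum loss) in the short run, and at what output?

Profit = -$70 at Q = 3

AVC = 9 - 4Q + Q^2 has its minimum $5 at Q = 2; price $12 clears that bar, so the firm operates.
MC = 9 - 8Q + 3Q^2. Setting P = MC and taking the root on the rising branch gives Q* = 3.
TR = 12·3 = 36. TC = 88 + 18 = 106. Profit = 36 − 106 = -$70.
By producing, the firm covers all variable cost plus $18 of fixed cost; shutting down would lose the full $88.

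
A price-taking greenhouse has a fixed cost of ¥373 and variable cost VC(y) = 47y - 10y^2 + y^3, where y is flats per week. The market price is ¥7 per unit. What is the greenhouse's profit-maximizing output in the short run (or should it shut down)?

Strip out fixed cost: VC = 47y - 10y^2 + y^3. Then AVC = 47 - 10y + y^2 and MC = 47 - 20y + 3y^2.
AVC is minimized where dAVC/dy = -10 + 2y = 0, at y = 5; min AVC = 47 - 10·5 + 5^2 = ¥22.
With P < min AVC (¥7 < ¥22), every unit sold adds to the loss.
Best response: produce nothing and absorb the ¥373 fixed cost.

Shut down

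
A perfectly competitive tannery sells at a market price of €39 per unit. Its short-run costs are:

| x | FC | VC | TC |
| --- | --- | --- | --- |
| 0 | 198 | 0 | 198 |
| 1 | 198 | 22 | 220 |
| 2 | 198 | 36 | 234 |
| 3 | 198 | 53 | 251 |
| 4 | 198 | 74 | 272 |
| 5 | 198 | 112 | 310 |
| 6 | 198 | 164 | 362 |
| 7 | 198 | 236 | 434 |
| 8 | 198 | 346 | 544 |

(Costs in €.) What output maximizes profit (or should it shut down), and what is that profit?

Profit at each row (π = 39x − TC): x=0: -198; x=1: -181; x=2: -156; x=3: -134; x=4: -116; x=5: -115; x=6: -128; x=7: -161; x=8: -232.
Profit is maximized at x = 5. AVC there is 112/5 = €22.40 ≤ P, so producing beats shutting down (which would give -€198).

x = 5; profit = -€115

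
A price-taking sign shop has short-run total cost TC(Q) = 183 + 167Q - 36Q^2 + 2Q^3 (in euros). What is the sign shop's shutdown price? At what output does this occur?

The shutdown price is the minimum of AVC. VC = 167Q - 36Q^2 + 2Q^3, so AVC = 167 - 36Q + 2Q^2.
dAVC/dQ = -36 + 4Q = 0 gives Q = 9. min AVC = 167 - 36·9 + 2·9^2 = 5.
For P < €5 the firm produces nothing.

€5 per unit, at Q = 9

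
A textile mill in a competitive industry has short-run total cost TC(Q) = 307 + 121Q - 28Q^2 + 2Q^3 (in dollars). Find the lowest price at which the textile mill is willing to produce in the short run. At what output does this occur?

$23 per unit, at Q = 7

The shutdown price is the minimum of AVC. VC = 121Q - 28Q^2 + 2Q^3, so AVC = 121 - 28Q + 2Q^2.
dAVC/dQ = -28 + 4Q = 0 gives Q = 7. min AVC = 121 - 28·7 + 2·7^2 = 23.
For P < $23 the firm produces nothing.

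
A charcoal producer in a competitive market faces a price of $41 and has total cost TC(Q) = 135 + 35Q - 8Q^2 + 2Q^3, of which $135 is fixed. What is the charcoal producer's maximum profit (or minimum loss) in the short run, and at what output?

AVC = 35 - 8Q + 2Q^2; min AVC = $27 at Q = 2. Since P = $41 ≥ min AVC, the firm produces.
With MC = 35 - 16Q + 6Q^2, P = MC on the upward-sloping part at Q* = 3.
TR = 41·3 = 123. TC = 135 + 87 = 222. Profit = 123 − 222 = -$99.
By producing, the firm covers all variable cost plus $36 of fixed cost; shutting down would lose the full $135.

Profit = -$99 at Q = 3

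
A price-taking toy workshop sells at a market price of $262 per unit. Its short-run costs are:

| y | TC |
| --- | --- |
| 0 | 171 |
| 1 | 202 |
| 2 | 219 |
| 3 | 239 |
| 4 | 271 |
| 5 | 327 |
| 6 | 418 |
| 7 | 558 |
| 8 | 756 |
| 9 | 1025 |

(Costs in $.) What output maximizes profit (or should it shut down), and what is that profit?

y = 8; profit = $1340

Tabulate TR − TC: y=0: -171; y=1: 60; y=2: 305; y=3: 547; y=4: 777; y=5: 983; y=6: 1154; y=7: 1276; y=8: 1340; y=9: 1333.
Profit is maximized at y = 8. AVC there is 585/8 = $73.12 ≤ P, so producing beats shutting down (which would give -$171).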